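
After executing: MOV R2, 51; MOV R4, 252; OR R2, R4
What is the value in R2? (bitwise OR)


Register state trace:
  MOV R2, 51  → R2 = 51 (0b00110011)
  MOV R4, 252  → R4 = 252 (0b11111100)
  OR R2, R4   → R2 = 51 OR 252 = 255 (0b11111111)
Final: R2 = 255

255


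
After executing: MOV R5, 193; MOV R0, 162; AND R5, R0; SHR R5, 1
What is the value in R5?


Register state trace:
  MOV R5, 193  → R5 = 193 (0b11000001)
  MOV R0, 162  → R0 = 162 (0b10100010)
  AND R5, R0  → R5 = 193 AND 162 = 128 (0b10000000)
  SHR R5, 1  → R5 = 128 >> 1 = 64
Final: R5 = 64

64


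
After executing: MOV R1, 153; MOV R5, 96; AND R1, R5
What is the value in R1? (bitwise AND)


Register state trace:
  MOV R1, 153  → R1 = 153 (0b10011001)
  MOV R5, 96  → R5 = 96 (0b01100000)
  AND R1, R5  → R1 = 153 AND 96 = 0 (0b00000000)
Final: R1 = 0

0


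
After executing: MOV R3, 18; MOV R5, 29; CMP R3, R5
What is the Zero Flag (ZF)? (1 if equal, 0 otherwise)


Register state trace:
  MOV R3, 18  → R3 = 18
  MOV R5, 29  → R5 = 29
  CMP R3, R5  → computes 18 - 29 = -11
  Result is nonzero, so values are not equal
ZF = 0

0


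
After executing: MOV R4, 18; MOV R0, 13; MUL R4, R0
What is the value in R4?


Register state trace:
  MOV R4, 18  → R4 = 18
  MOV R0, 13  → R0 = 13
  MUL R4, R0  → R4 = 18 * 13 = 234
Final: R4 = 234

234


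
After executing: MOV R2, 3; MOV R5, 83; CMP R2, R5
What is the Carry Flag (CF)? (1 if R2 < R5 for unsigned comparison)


Register state trace:
  MOV R2, 3  → R2 = 3
  MOV R5, 83  → R5 = 83
  CMP R2, R5  → unsigned 3 - 83: borrow occurs
  3 < 83, so CF = 1
CF = 1

1


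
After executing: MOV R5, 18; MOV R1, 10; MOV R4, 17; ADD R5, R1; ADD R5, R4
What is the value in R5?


Register state trace:
  MOV R5, 18  → R5 = 18
  MOV R1, 10  → R1 = 10
  MOV R4, 17  → R4 = 17
  ADD R5, R1  → R5 = 18 + 10 = 28
  ADD R5, R4  → R5 = 28 + 17 = 45
Final: R5 = 45

45


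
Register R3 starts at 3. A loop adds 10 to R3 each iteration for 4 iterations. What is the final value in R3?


Starting value: R3 = 3
  Iter 1: R3 = 3 + 10 = 13
  Iter 2: R3 = 13 + 10 = 23
  Iter 3: R3 = 23 + 10 = 33
  Iter 4: R3 = 33 + 10 = 43
Final: R3 = 43

43


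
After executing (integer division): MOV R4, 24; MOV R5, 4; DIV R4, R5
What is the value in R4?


Register state trace:
  MOV R4, 24  → R4 = 24
  MOV R5, 4  → R5 = 4
  DIV R4, R5  → R4 = 24 // 4 = 6
Final: R4 = 6

6


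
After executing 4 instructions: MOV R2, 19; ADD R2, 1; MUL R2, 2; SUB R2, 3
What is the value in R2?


Register state trace:
  MOV R2, 19  → R2 = 19
  ADD R2, 1  → R2 = 19 + 1 = 20
  MUL R2, 2  → R2 = 20 * 2 = 40
  SUB R2, 3  → R2 = 40 - 3 = 37
Final: R2 = 37

37


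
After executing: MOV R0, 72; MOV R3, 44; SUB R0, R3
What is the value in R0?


Register state trace:
  MOV R0, 72  → R0 = 72
  MOV R3, 44  → R3 = 44
  SUB R0, R3  → R0 = 72 - 44 = 28
Final: R0 = 28

28


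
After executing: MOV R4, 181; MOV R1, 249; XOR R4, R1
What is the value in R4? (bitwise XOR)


Register state trace:
  MOV R4, 181  → R4 = 181 (0b10110101)
  MOV R1, 249  → R1 = 249 (0b11111001)
  XOR R4, R1  → R4 = 181 XOR 249 = 76 (0b01001100)
Final: R4 = 76

76


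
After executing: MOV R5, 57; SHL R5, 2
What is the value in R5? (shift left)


Register state trace:
  MOV R5, 57  → R5 = 57
  SHL R5, 2  → R5 = 57 << 2 = 57 * 2^2 = 228
Final: R5 = 228

228


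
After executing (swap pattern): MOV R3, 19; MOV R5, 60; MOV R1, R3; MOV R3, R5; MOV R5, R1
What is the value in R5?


Register state trace (swap pattern):
  MOV R3, 19  → R3 = 19
  MOV R5, 60  → R5 = 60
  MOV R1, R3  → R1 = 19  (save R3)
  MOV R3, R5  → R3 = 60  (R3 gets R5's value)
  MOV R5, R1  → R5 = 19  (R5 gets saved value)
Final: R5 = 19

19


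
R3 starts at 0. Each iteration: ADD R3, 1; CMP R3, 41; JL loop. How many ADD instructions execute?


Loop trace (R3 starts at 0, target 41, step 1):
  ADD #1: R3 = 0 + 1 = 1  → 1 < 41, loop
  ADD #2: R3 = 1 + 1 = 2  → 2 < 41, loop
  ADD #3: R3 = 2 + 1 = 3  → 3 < 41, loop
  ADD #4: R3 = 3 + 1 = 4  → 4 < 41, loop
  ADD #5: R3 = 4 + 1 = 5  → 5 < 41, loop
  ADD #6: R3 = 5 + 1 = 6  → 6 < 41, loop
  ADD #7: R3 = 6 + 1 = 7  → 7 < 41, loop
  ADD #8: R3 = 7 + 1 = 8  → 8 < 41, loop
  ADD #9: R3 = 8 + 1 = 9  → 9 < 41, loop
  ADD #10: R3 = 9 + 1 = 10  → 10 < 41, loop
  ADD #11: R3 = 10 + 1 = 11  → 11 < 41, loop
  ADD #12: R3 = 11 + 1 = 12  → 12 < 41, loop
  ADD #13: R3 = 12 + 1 = 13  → 13 < 41, loop
  ADD #14: R3 = 13 + 1 = 14  → 14 < 41, loop
  ADD #15: R3 = 14 + 1 = 15  → 15 < 41, loop
  ADD #16: R3 = 15 + 1 = 16  → 16 < 41, loop
  ADD #17: R3 = 16 + 1 = 17  → 17 < 41, loop
  ADD #18: R3 = 17 + 1 = 18  → 18 < 41, loop
  ADD #19: R3 = 18 + 1 = 19  → 19 < 41, loop
  ADD #20: R3 = 19 + 1 = 20  → 20 < 41, loop
  ADD #21: R3 = 20 + 1 = 21  → 21 < 41, loop
  ADD #22: R3 = 21 + 1 = 22  → 22 < 41, loop
  ADD #23: R3 = 22 + 1 = 23  → 23 < 41, loop
  ADD #24: R3 = 23 + 1 = 24  → 24 < 41, loop
  ADD #25: R3 = 24 + 1 = 25  → 25 < 41, loop
  ADD #26: R3 = 25 + 1 = 26  → 26 < 41, loop
  ADD #27: R3 = 26 + 1 = 27  → 27 < 41, loop
  ADD #28: R3 = 27 + 1 = 28  → 28 < 41, loop
  ADD #29: R3 = 28 + 1 = 29  → 29 < 41, loop
  ADD #30: R3 = 29 + 1 = 30  → 30 < 41, loop
  ADD #31: R3 = 30 + 1 = 31  → 31 < 41, loop
  ADD #32: R3 = 31 + 1 = 32  → 32 < 41, loop
  ADD #33: R3 = 32 + 1 = 33  → 33 < 41, loop
  ADD #34: R3 = 33 + 1 = 34  → 34 < 41, loop
  ADD #35: R3 = 34 + 1 = 35  → 35 < 41, loop
  ADD #36: R3 = 35 + 1 = 36  → 36 < 41, loop
  ADD #37: R3 = 36 + 1 = 37  → 37 < 41, loop
  ADD #38: R3 = 37 + 1 = 38  → 38 < 41, loop
  ADD #39: R3 = 38 + 1 = 39  → 39 < 41, loop
  ADD #40: R3 = 39 + 1 = 40  → 40 < 41, loop
  ADD #41: R3 = 40 + 1 = 41  → 41 >= 41, exit
Total ADD instructions: 41

41


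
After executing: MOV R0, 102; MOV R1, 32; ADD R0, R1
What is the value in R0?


Register state trace:
  MOV R0, 102  → R0 = 102
  MOV R1, 32  → R1 = 32
  ADD R0, R1  → R0 = 102 + 32 = 134
Final: R0 = 134

134


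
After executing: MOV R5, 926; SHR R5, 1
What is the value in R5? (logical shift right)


Register state trace:
  MOV R5, 926  → R5 = 926
  SHR R5, 1  → R5 = 926 >> 1 = 926 // 2^1 = 463
Final: R5 = 463

463


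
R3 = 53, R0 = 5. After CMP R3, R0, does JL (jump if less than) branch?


Trace:
  R3 = 53, R0 = 5
  CMP R3, R0  → compares 53 vs 5
  JL checks: is 53 less than 5?
  53 > 5, so condition is false
Branch taken: No

No


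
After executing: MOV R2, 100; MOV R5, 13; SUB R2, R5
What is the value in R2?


Register state trace:
  MOV R2, 100  → R2 = 100
  MOV R5, 13  → R5 = 13
  SUB R2, R5  → R2 = 100 - 13 = 87
Final: R2 = 87

87


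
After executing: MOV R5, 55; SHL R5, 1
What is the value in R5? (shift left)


Register state trace:
  MOV R5, 55  → R5 = 55
  SHL R5, 1  → R5 = 55 << 1 = 55 * 2^1 = 110
Final: R5 = 110

110


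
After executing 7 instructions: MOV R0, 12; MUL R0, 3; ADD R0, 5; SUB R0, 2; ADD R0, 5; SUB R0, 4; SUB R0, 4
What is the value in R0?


Register state trace:
  MOV R0, 12  → R0 = 12
  MUL R0, 3  → R0 = 12 * 3 = 36
  ADD R0, 5  → R0 = 36 + 5 = 41
  SUB R0, 2  → R0 = 41 - 2 = 39
  ADD R0, 5  → R0 = 39 + 5 = 44
  SUB R0, 4  → R0 = 44 - 4 = 40
  SUB R0, 4  → R0 = 40 - 4 = 36
Final: R0 = 36

36


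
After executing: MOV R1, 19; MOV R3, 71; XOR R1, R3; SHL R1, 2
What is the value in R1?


Register state trace:
  MOV R1, 19  → R1 = 19 (0b00010011)
  MOV R3, 71  → R3 = 71 (0b01000111)
  XOR R1, R3  → R1 = 19 XOR 71 = 84 (0b01010100)
  SHL R1, 2  → R1 = 84 << 2 = 336
Final: R1 = 336

336


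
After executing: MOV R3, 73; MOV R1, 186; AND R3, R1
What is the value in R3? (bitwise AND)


Register state trace:
  MOV R3, 73  → R3 = 73 (0b01001001)
  MOV R1, 186  → R1 = 186 (0b10111010)
  AND R3, R1  → R3 = 73 AND 186 = 8 (0b00001000)
Final: R3 = 8

8


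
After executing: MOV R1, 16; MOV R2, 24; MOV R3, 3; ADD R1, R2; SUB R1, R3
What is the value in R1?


Register state trace:
  MOV R1, 16  → R1 = 16
  MOV R2, 24  → R2 = 24
  MOV R3, 3  → R3 = 3
  ADD R1, R2  → R1 = 16 + 24 = 40
  SUB R1, R3  → R1 = 40 - 3 = 37
Final: R1 = 37

37


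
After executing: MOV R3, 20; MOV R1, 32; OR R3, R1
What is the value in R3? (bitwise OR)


Register state trace:
  MOV R3, 20  → R3 = 20 (0b00010100)
  MOV R1, 32  → R1 = 32 (0b00100000)
  OR R3, R1   → R3 = 20 OR 32 = 52 (0b00110100)
Final: R3 = 52

52


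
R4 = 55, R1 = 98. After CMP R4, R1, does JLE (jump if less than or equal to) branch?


Trace:
  R4 = 55, R1 = 98
  CMP R4, R1  → compares 55 vs 98
  JLE checks: is 55 less than or equal to 98?
  55 < 98, so condition is true
Branch taken: Yes

Yes


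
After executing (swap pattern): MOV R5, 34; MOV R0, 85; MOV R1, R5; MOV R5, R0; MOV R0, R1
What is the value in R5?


Register state trace (swap pattern):
  MOV R5, 34  → R5 = 34
  MOV R0, 85  → R0 = 85
  MOV R1, R5  → R1 = 34  (save R5)
  MOV R5, R0  → R5 = 85  (R5 gets R0's value)
  MOV R0, R1  → R0 = 34  (R0 gets saved value)
Final: R5 = 85

85


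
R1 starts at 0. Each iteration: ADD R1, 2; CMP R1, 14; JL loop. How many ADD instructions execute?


Loop trace (R1 starts at 0, target 14, step 2):
  ADD #1: R1 = 0 + 2 = 2  → 2 < 14, loop
  ADD #2: R1 = 2 + 2 = 4  → 4 < 14, loop
  ADD #3: R1 = 4 + 2 = 6  → 6 < 14, loop
  ADD #4: R1 = 6 + 2 = 8  → 8 < 14, loop
  ADD #5: R1 = 8 + 2 = 10  → 10 < 14, loop
  ADD #6: R1 = 10 + 2 = 12  → 12 < 14, loop
  ADD #7: R1 = 12 + 2 = 14  → 14 >= 14, exit
Total ADD instructions: 7

7


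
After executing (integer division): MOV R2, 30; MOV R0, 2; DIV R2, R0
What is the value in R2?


Register state trace:
  MOV R2, 30  → R2 = 30
  MOV R0, 2  → R0 = 2
  DIV R2, R0  → R2 = 30 // 2 = 15
Final: R2 = 15

15


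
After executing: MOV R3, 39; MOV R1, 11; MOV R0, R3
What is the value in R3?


Register state trace:
  MOV R3, 39  → R3 = 39
  MOV R1, 11  → R1 = 11
  MOV R0, R3  → R0 = 39
Final: R3 = 39

39


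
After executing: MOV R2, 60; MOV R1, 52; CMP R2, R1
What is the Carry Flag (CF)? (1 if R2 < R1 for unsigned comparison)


Register state trace:
  MOV R2, 60  → R2 = 60
  MOV R1, 52  → R1 = 52
  CMP R2, R1  → unsigned 60 - 52: no borrow
  60 >= 52, so CF = 0
CF = 0

0


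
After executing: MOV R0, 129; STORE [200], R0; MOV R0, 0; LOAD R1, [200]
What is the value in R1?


Register and memory trace:
  MOV R0, 129  → R0 = 129
  STORE [200], R0  → mem[200] = 129
  MOV R0, 0  → R0 = 0
  LOAD R1, [200]  → R1 = mem[200] = 129
Final: R1 = 129

129


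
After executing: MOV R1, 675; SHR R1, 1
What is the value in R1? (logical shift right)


Register state trace:
  MOV R1, 675  → R1 = 675
  SHR R1, 1  → R1 = 675 >> 1 = 675 // 2^1 = 337
Final: R1 = 337

337


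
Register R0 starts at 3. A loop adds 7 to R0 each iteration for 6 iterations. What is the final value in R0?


Starting value: R0 = 3
  Iter 1: R0 = 3 + 7 = 10
  Iter 2: R0 = 10 + 7 = 17
  Iter 3: R0 = 17 + 7 = 24
  Iter 4: R0 = 24 + 7 = 31
  Iter 5: R0 = 31 + 7 = 38
  Iter 6: R0 = 38 + 7 = 45
Final: R0 = 45

45


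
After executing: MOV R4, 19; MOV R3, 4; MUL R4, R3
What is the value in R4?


Register state trace:
  MOV R4, 19  → R4 = 19
  MOV R3, 4  → R3 = 4
  MUL R4, R3  → R4 = 19 * 4 = 76
Final: R4 = 76

76


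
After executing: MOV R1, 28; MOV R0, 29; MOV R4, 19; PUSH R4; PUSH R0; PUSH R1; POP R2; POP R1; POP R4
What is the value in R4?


Stack trace (top is rightmost):
  MOV R1, 28  → R1 = 28
  MOV R0, 29  → R0 = 29
  MOV R4, 19  → R4 = 19
  PUSH R4  → stack: [19]
  PUSH R0  → stack: [19, 29]
  PUSH R1  → stack: [19, 29, 28]
  POP R2  → R2 = 28, stack: [19, 29]
  POP R1  → R1 = 29, stack: [19]
  POP R4  → R4 = 19, stack: []
Final: R4 = 19

19


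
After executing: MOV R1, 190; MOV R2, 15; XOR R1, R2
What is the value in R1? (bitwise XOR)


Register state trace:
  MOV R1, 190  → R1 = 190 (0b10111110)
  MOV R2, 15  → R2 = 15 (0b00001111)
  XOR R1, R2  → R1 = 190 XOR 15 = 177 (0b10110001)
Final: R1 = 177

177


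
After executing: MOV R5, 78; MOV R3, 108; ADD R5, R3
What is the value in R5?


Register state trace:
  MOV R5, 78  → R5 = 78
  MOV R3, 108  → R3 = 108
  ADD R5, R3  → R5 = 78 + 108 = 186
Final: R5 = 186

186


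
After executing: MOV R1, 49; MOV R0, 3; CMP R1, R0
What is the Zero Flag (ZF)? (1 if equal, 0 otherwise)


Register state trace:
  MOV R1, 49  → R1 = 49
  MOV R0, 3  → R0 = 3
  CMP R1, R0  → computes 49 - 3 = 46
  Result is nonzero, so values are not equal
ZF = 0

0


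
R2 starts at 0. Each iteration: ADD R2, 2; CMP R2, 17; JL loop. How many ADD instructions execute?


Loop trace (R2 starts at 0, target 17, step 2):
  ADD #1: R2 = 0 + 2 = 2  → 2 < 17, loop
  ADD #2: R2 = 2 + 2 = 4  → 4 < 17, loop
  ADD #3: R2 = 4 + 2 = 6  → 6 < 17, loop
  ADD #4: R2 = 6 + 2 = 8  → 8 < 17, loop
  ADD #5: R2 = 8 + 2 = 10  → 10 < 17, loop
  ADD #6: R2 = 10 + 2 = 12  → 12 < 17, loop
  ADD #7: R2 = 12 + 2 = 14  → 14 < 17, loop
  ADD #8: R2 = 14 + 2 = 16  → 16 < 17, loop
  ADD #9: R2 = 16 + 2 = 18  → 18 >= 17, exit
Total ADD instructions: 9

9


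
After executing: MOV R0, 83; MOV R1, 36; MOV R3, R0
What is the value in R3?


Register state trace:
  MOV R0, 83  → R0 = 83
  MOV R1, 36  → R1 = 36
  MOV R3, R0  → R3 = 83
Final: R3 = 83

83


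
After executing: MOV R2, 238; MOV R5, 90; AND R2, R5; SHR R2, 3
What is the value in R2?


Register state trace:
  MOV R2, 238  → R2 = 238 (0b11101110)
  MOV R5, 90  → R5 = 90 (0b01011010)
  AND R2, R5  → R2 = 238 AND 90 = 74 (0b01001010)
  SHR R2, 3  → R2 = 74 >> 3 = 9
Final: R2 = 9

9


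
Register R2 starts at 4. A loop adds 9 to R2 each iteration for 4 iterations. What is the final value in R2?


Starting value: R2 = 4
  Iter 1: R2 = 4 + 9 = 13
  Iter 2: R2 = 13 + 9 = 22
  Iter 3: R2 = 22 + 9 = 31
  Iter 4: R2 = 31 + 9 = 40
Final: R2 = 40

40


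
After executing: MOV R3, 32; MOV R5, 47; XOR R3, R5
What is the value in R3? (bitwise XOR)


Register state trace:
  MOV R3, 32  → R3 = 32 (0b00100000)
  MOV R5, 47  → R5 = 47 (0b00101111)
  XOR R3, R5  → R3 = 32 XOR 47 = 15 (0b00001111)
Final: R3 = 15

15


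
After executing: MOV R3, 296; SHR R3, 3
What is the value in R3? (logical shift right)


Register state trace:
  MOV R3, 296  → R3 = 296
  SHR R3, 3  → R3 = 296 >> 3 = 296 // 2^3 = 37
Final: R3 = 37

37


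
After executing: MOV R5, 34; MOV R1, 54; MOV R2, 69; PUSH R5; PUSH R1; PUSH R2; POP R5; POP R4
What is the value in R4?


Stack trace (top is rightmost):
  MOV R5, 34  → R5 = 34
  MOV R1, 54  → R1 = 54
  MOV R2, 69  → R2 = 69
  PUSH R5  → stack: [34]
  PUSH R1  → stack: [34, 54]
  PUSH R2  → stack: [34, 54, 69]
  POP R5  → R5 = 69, stack: [34, 54]
  POP R4  → R4 = 54, stack: [34]
Final: R4 = 54

54


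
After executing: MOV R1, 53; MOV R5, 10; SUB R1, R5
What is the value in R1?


Register state trace:
  MOV R1, 53  → R1 = 53
  MOV R5, 10  → R5 = 10
  SUB R1, R5  → R1 = 53 - 10 = 43
Final: R1 = 43

43


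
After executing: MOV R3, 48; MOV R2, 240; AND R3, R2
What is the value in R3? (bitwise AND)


Register state trace:
  MOV R3, 48  → R3 = 48 (0b00110000)
  MOV R2, 240  → R2 = 240 (0b11110000)
  AND R3, R2  → R3 = 48 AND 240 = 48 (0b00110000)
Final: R3 = 48

48


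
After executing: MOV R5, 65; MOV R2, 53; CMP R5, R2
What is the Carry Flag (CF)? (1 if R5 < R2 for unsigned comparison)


Register state trace:
  MOV R5, 65  → R5 = 65
  MOV R2, 53  → R2 = 53
  CMP R5, R2  → unsigned 65 - 53: no borrow
  65 >= 53, so CF = 0
CF = 0

0


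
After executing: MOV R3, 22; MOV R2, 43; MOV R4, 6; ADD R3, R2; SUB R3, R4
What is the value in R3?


Register state trace:
  MOV R3, 22  → R3 = 22
  MOV R2, 43  → R2 = 43
  MOV R4, 6  → R4 = 6
  ADD R3, R2  → R3 = 22 + 43 = 65
  SUB R3, R4  → R3 = 65 - 6 = 59
Final: R3 = 59

59


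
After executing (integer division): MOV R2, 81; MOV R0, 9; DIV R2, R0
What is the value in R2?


Register state trace:
  MOV R2, 81  → R2 = 81
  MOV R0, 9  → R0 = 9
  DIV R2, R0  → R2 = 81 // 9 = 9
Final: R2 = 9

9


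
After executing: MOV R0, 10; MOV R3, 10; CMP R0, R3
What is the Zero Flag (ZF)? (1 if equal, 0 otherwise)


Register state trace:
  MOV R0, 10  → R0 = 10
  MOV R3, 10  → R3 = 10
  CMP R0, R3  → computes 10 - 10 = 0
  Result is zero, so values are equal
ZF = 1

1


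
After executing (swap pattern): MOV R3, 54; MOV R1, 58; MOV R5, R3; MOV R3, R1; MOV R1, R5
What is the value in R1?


Register state trace (swap pattern):
  MOV R3, 54  → R3 = 54
  MOV R1, 58  → R1 = 58
  MOV R5, R3  → R5 = 54  (save R3)
  MOV R3, R1  → R3 = 58  (R3 gets R1's value)
  MOV R1, R5  → R1 = 54  (R1 gets saved value)
Final: R1 = 54

54


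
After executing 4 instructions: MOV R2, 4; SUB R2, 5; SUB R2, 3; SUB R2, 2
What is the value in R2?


Register state trace:
  MOV R2, 4  → R2 = 4
  SUB R2, 5  → R2 = 4 - 5 = -1
  SUB R2, 3  → R2 = -1 - 3 = -4
  SUB R2, 2  → R2 = -4 - 2 = -6
Final: R2 = -6

-6


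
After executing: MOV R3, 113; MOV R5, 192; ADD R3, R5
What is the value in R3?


Register state trace:
  MOV R3, 113  → R3 = 113
  MOV R5, 192  → R5 = 192
  ADD R3, R5  → R3 = 113 + 192 = 305
Final: R3 = 305

305


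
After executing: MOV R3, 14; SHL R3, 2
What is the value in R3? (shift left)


Register state trace:
  MOV R3, 14  → R3 = 14
  SHL R3, 2  → R3 = 14 << 2 = 14 * 2^2 = 56
Final: R3 = 56

56


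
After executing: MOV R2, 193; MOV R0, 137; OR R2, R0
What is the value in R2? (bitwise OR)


Register state trace:
  MOV R2, 193  → R2 = 193 (0b11000001)
  MOV R0, 137  → R0 = 137 (0b10001001)
  OR R2, R0   → R2 = 193 OR 137 = 201 (0b11001001)
Final: R2 = 201

201


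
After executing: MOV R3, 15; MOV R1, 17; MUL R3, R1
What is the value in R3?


Register state trace:
  MOV R3, 15  → R3 = 15
  MOV R1, 17  → R1 = 17
  MUL R3, R1  → R3 = 15 * 17 = 255
Final: R3 = 255

255


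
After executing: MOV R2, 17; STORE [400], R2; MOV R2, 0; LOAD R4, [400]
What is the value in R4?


Register and memory trace:
  MOV R2, 17  → R2 = 17
  STORE [400], R2  → mem[400] = 17
  MOV R2, 0  → R2 = 0
  LOAD R4, [400]  → R4 = mem[400] = 17
Final: R4 = 17

17


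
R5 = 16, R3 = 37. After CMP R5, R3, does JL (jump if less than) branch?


Trace:
  R5 = 16, R3 = 37
  CMP R5, R3  → compares 16 vs 37
  JL checks: is 16 less than 37?
  16 < 37, so condition is true
Branch taken: Yes

Yes


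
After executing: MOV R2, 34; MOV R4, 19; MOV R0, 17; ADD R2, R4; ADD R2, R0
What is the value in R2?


Register state trace:
  MOV R2, 34  → R2 = 34
  MOV R4, 19  → R4 = 19
  MOV R0, 17  → R0 = 17
  ADD R2, R4  → R2 = 34 + 19 = 53
  ADD R2, R0  → R2 = 53 + 17 = 70
Final: R2 = 70

70


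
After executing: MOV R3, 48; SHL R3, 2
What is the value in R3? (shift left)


Register state trace:
  MOV R3, 48  → R3 = 48
  SHL R3, 2  → R3 = 48 << 2 = 48 * 2^2 = 192
Final: R3 = 192

192


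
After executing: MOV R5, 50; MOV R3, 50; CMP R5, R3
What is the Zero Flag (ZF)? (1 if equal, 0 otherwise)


Register state trace:
  MOV R5, 50  → R5 = 50
  MOV R3, 50  → R3 = 50
  CMP R5, R3  → computes 50 - 50 = 0
  Result is zero, so values are equal
ZF = 1

1


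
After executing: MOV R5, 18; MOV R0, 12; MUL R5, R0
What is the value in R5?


Register state trace:
  MOV R5, 18  → R5 = 18
  MOV R0, 12  → R0 = 12
  MUL R5, R0  → R5 = 18 * 12 = 216
Final: R5 = 216

216


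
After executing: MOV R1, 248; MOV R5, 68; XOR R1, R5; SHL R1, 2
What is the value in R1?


Register state trace:
  MOV R1, 248  → R1 = 248 (0b11111000)
  MOV R5, 68  → R5 = 68 (0b01000100)
  XOR R1, R5  → R1 = 248 XOR 68 = 188 (0b10111100)
  SHL R1, 2  → R1 = 188 << 2 = 752
Final: R1 = 752

752


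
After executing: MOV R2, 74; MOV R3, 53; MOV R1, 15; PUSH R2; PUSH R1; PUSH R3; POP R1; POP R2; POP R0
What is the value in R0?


Stack trace (top is rightmost):
  MOV R2, 74  → R2 = 74
  MOV R3, 53  → R3 = 53
  MOV R1, 15  → R1 = 15
  PUSH R2  → stack: [74]
  PUSH R1  → stack: [74, 15]
  PUSH R3  → stack: [74, 15, 53]
  POP R1  → R1 = 53, stack: [74, 15]
  POP R2  → R2 = 15, stack: [74]
  POP R0  → R0 = 74, stack: []
Final: R0 = 74

74


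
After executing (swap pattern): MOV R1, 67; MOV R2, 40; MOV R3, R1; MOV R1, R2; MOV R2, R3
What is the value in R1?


Register state trace (swap pattern):
  MOV R1, 67  → R1 = 67
  MOV R2, 40  → R2 = 40
  MOV R3, R1  → R3 = 67  (save R1)
  MOV R1, R2  → R1 = 40  (R1 gets R2's value)
  MOV R2, R3  → R2 = 67  (R2 gets saved value)
Final: R1 = 40

40


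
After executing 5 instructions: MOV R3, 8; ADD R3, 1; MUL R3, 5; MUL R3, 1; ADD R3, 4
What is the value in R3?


Register state trace:
  MOV R3, 8  → R3 = 8
  ADD R3, 1  → R3 = 8 + 1 = 9
  MUL R3, 5  → R3 = 9 * 5 = 45
  MUL R3, 1  → R3 = 45 * 1 = 45
  ADD R3, 4  → R3 = 45 + 4 = 49
Final: R3 = 49

49


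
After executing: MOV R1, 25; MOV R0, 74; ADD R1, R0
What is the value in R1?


Register state trace:
  MOV R1, 25  → R1 = 25
  MOV R0, 74  → R0 = 74
  ADD R1, R0  → R1 = 25 + 74 = 99
Final: R1 = 99

99


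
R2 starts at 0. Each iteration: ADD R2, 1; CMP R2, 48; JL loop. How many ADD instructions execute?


Loop trace (R2 starts at 0, target 48, step 1):
  ADD #1: R2 = 0 + 1 = 1  → 1 < 48, loop
  ADD #2: R2 = 1 + 1 = 2  → 2 < 48, loop
  ADD #3: R2 = 2 + 1 = 3  → 3 < 48, loop
  ADD #4: R2 = 3 + 1 = 4  → 4 < 48, loop
  ADD #5: R2 = 4 + 1 = 5  → 5 < 48, loop
  ADD #6: R2 = 5 + 1 = 6  → 6 < 48, loop
  ADD #7: R2 = 6 + 1 = 7  → 7 < 48, loop
  ADD #8: R2 = 7 + 1 = 8  → 8 < 48, loop
  ADD #9: R2 = 8 + 1 = 9  → 9 < 48, loop
  ADD #10: R2 = 9 + 1 = 10  → 10 < 48, loop
  ADD #11: R2 = 10 + 1 = 11  → 11 < 48, loop
  ADD #12: R2 = 11 + 1 = 12  → 12 < 48, loop
  ADD #13: R2 = 12 + 1 = 13  → 13 < 48, loop
  ADD #14: R2 = 13 + 1 = 14  → 14 < 48, loop
  ADD #15: R2 = 14 + 1 = 15  → 15 < 48, loop
  ADD #16: R2 = 15 + 1 = 16  → 16 < 48, loop
  ADD #17: R2 = 16 + 1 = 17  → 17 < 48, loop
  ADD #18: R2 = 17 + 1 = 18  → 18 < 48, loop
  ADD #19: R2 = 18 + 1 = 19  → 19 < 48, loop
  ADD #20: R2 = 19 + 1 = 20  → 20 < 48, loop
  ADD #21: R2 = 20 + 1 = 21  → 21 < 48, loop
  ADD #22: R2 = 21 + 1 = 22  → 22 < 48, loop
  ADD #23: R2 = 22 + 1 = 23  → 23 < 48, loop
  ADD #24: R2 = 23 + 1 = 24  → 24 < 48, loop
  ADD #25: R2 = 24 + 1 = 25  → 25 < 48, loop
  ADD #26: R2 = 25 + 1 = 26  → 26 < 48, loop
  ADD #27: R2 = 26 + 1 = 27  → 27 < 48, loop
  ADD #28: R2 = 27 + 1 = 28  → 28 < 48, loop
  ADD #29: R2 = 28 + 1 = 29  → 29 < 48, loop
  ADD #30: R2 = 29 + 1 = 30  → 30 < 48, loop
  ADD #31: R2 = 30 + 1 = 31  → 31 < 48, loop
  ADD #32: R2 = 31 + 1 = 32  → 32 < 48, loop
  ADD #33: R2 = 32 + 1 = 33  → 33 < 48, loop
  ADD #34: R2 = 33 + 1 = 34  → 34 < 48, loop
  ADD #35: R2 = 34 + 1 = 35  → 35 < 48, loop
  ADD #36: R2 = 35 + 1 = 36  → 36 < 48, loop
  ADD #37: R2 = 36 + 1 = 37  → 37 < 48, loop
  ADD #38: R2 = 37 + 1 = 38  → 38 < 48, loop
  ADD #39: R2 = 38 + 1 = 39  → 39 < 48, loop
  ADD #40: R2 = 39 + 1 = 40  → 40 < 48, loop
  ADD #41: R2 = 40 + 1 = 41  → 41 < 48, loop
  ADD #42: R2 = 41 + 1 = 42  → 42 < 48, loop
  ADD #43: R2 = 42 + 1 = 43  → 43 < 48, loop
  ADD #44: R2 = 43 + 1 = 44  → 44 < 48, loop
  ADD #45: R2 = 44 + 1 = 45  → 45 < 48, loop
  ADD #46: R2 = 45 + 1 = 46  → 46 < 48, loop
  ADD #47: R2 = 46 + 1 = 47  → 47 < 48, loop
  ADD #48: R2 = 47 + 1 = 48  → 48 >= 48, exit
Total ADD instructions: 48

48


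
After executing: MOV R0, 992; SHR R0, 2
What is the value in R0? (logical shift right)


Register state trace:
  MOV R0, 992  → R0 = 992
  SHR R0, 2  → R0 = 992 >> 2 = 992 // 2^2 = 248
Final: R0 = 248

248


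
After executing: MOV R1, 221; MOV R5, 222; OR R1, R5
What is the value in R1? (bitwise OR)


Register state trace:
  MOV R1, 221  → R1 = 221 (0b11011101)
  MOV R5, 222  → R5 = 222 (0b11011110)
  OR R1, R5   → R1 = 221 OR 222 = 223 (0b11011111)
Final: R1 = 223

223


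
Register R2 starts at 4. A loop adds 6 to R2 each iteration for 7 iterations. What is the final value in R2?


Starting value: R2 = 4
  Iter 1: R2 = 4 + 6 = 10
  Iter 2: R2 = 10 + 6 = 16
  Iter 3: R2 = 16 + 6 = 22
  Iter 4: R2 = 22 + 6 = 28
  Iter 5: R2 = 28 + 6 = 34
  Iter 6: R2 = 34 + 6 = 40
  Iter 7: R2 = 40 + 6 = 46
Final: R2 = 46

46


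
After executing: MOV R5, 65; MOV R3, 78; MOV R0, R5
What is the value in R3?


Register state trace:
  MOV R5, 65  → R5 = 65
  MOV R3, 78  → R3 = 78
  MOV R0, R5  → R0 = 65
Final: R3 = 78

78


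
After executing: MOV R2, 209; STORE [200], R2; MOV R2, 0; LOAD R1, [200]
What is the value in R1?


Register and memory trace:
  MOV R2, 209  → R2 = 209
  STORE [200], R2  → mem[200] = 209
  MOV R2, 0  → R2 = 0
  LOAD R1, [200]  → R1 = mem[200] = 209
Final: R1 = 209

209


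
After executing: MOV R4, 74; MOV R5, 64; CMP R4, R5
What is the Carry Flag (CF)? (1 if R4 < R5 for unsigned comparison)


Register state trace:
  MOV R4, 74  → R4 = 74
  MOV R5, 64  → R5 = 64
  CMP R4, R5  → unsigned 74 - 64: no borrow
  74 >= 64, so CF = 0
CF = 0

0


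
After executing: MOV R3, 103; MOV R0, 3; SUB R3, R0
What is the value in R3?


Register state trace:
  MOV R3, 103  → R3 = 103
  MOV R0, 3  → R0 = 3
  SUB R3, R0  → R3 = 103 - 3 = 100
Final: R3 = 100

100


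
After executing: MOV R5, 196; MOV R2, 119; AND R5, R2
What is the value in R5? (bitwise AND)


Register state trace:
  MOV R5, 196  → R5 = 196 (0b11000100)
  MOV R2, 119  → R2 = 119 (0b01110111)
  AND R5, R2  → R5 = 196 AND 119 = 68 (0b01000100)
Final: R5 = 68

68


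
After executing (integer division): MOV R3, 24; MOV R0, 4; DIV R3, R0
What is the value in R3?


Register state trace:
  MOV R3, 24  → R3 = 24
  MOV R0, 4  → R0 = 4
  DIV R3, R0  → R3 = 24 // 4 = 6
Final: R3 = 6

6


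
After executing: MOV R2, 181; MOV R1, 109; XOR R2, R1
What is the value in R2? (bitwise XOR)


Register state trace:
  MOV R2, 181  → R2 = 181 (0b10110101)
  MOV R1, 109  → R1 = 109 (0b01101101)
  XOR R2, R1  → R2 = 181 XOR 109 = 216 (0b11011000)
Final: R2 = 216

216


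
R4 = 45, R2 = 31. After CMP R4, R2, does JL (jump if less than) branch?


Trace:
  R4 = 45, R2 = 31
  CMP R4, R2  → compares 45 vs 31
  JL checks: is 45 less than 31?
  45 > 31, so condition is false
Branch taken: No

No


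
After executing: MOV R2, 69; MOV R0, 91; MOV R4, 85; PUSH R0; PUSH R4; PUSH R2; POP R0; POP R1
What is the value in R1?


Stack trace (top is rightmost):
  MOV R2, 69  → R2 = 69
  MOV R0, 91  → R0 = 91
  MOV R4, 85  → R4 = 85
  PUSH R0  → stack: [91]
  PUSH R4  → stack: [91, 85]
  PUSH R2  → stack: [91, 85, 69]
  POP R0  → R0 = 69, stack: [91, 85]
  POP R1  → R1 = 85, stack: [91]
Final: R1 = 85

85


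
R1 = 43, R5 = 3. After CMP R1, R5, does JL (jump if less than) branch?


Trace:
  R1 = 43, R5 = 3
  CMP R1, R5  → compares 43 vs 3
  JL checks: is 43 less than 3?
  43 > 3, so condition is false
Branch taken: No

No


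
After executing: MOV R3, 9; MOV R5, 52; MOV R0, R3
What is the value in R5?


Register state trace:
  MOV R3, 9  → R3 = 9
  MOV R5, 52  → R5 = 52
  MOV R0, R3  → R0 = 9
Final: R5 = 52

52


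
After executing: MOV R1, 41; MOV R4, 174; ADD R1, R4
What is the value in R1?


Register state trace:
  MOV R1, 41  → R1 = 41
  MOV R4, 174  → R4 = 174
  ADD R1, R4  → R1 = 41 + 174 = 215
Final: R1 = 215

215


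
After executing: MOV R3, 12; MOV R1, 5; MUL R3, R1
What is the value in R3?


Register state trace:
  MOV R3, 12  → R3 = 12
  MOV R1, 5  → R1 = 5
  MUL R3, R1  → R3 = 12 * 5 = 60
Final: R3 = 60

60


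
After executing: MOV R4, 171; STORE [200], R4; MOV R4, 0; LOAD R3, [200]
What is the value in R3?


Register and memory trace:
  MOV R4, 171  → R4 = 171
  STORE [200], R4  → mem[200] = 171
  MOV R4, 0  → R4 = 0
  LOAD R3, [200]  → R3 = mem[200] = 171
Final: R3 = 171

171


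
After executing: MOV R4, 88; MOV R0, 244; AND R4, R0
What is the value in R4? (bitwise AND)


Register state trace:
  MOV R4, 88  → R4 = 88 (0b01011000)
  MOV R0, 244  → R0 = 244 (0b11110100)
  AND R4, R0  → R4 = 88 AND 244 = 80 (0b01010000)
Final: R4 = 80

80


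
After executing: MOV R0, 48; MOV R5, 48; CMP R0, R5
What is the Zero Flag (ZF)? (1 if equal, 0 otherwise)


Register state trace:
  MOV R0, 48  → R0 = 48
  MOV R5, 48  → R5 = 48
  CMP R0, R5  → computes 48 - 48 = 0
  Result is zero, so values are equal
ZF = 1

1


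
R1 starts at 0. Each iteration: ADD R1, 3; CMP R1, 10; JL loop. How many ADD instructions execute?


Loop trace (R1 starts at 0, target 10, step 3):
  ADD #1: R1 = 0 + 3 = 3  → 3 < 10, loop
  ADD #2: R1 = 3 + 3 = 6  → 6 < 10, loop
  ADD #3: R1 = 6 + 3 = 9  → 9 < 10, loop
  ADD #4: R1 = 9 + 3 = 12  → 12 >= 10, exit
Total ADD instructions: 4

4


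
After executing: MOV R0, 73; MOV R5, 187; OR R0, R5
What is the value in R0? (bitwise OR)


Register state trace:
  MOV R0, 73  → R0 = 73 (0b01001001)
  MOV R5, 187  → R5 = 187 (0b10111011)
  OR R0, R5   → R0 = 73 OR 187 = 251 (0b11111011)
Final: R0 = 251

251


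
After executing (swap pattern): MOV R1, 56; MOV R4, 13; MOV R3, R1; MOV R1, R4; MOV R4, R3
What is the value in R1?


Register state trace (swap pattern):
  MOV R1, 56  → R1 = 56
  MOV R4, 13  → R4 = 13
  MOV R3, R1  → R3 = 56  (save R1)
  MOV R1, R4  → R1 = 13  (R1 gets R4's value)
  MOV R4, R3  → R4 = 56  (R4 gets saved value)
Final: R1 = 13

13


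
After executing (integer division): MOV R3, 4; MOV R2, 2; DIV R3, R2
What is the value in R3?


Register state trace:
  MOV R3, 4  → R3 = 4
  MOV R2, 2  → R2 = 2
  DIV R3, R2  → R3 = 4 // 2 = 2
Final: R3 = 2

2


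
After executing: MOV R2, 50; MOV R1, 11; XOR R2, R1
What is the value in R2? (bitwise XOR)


Register state trace:
  MOV R2, 50  → R2 = 50 (0b00110010)
  MOV R1, 11  → R1 = 11 (0b00001011)
  XOR R2, R1  → R2 = 50 XOR 11 = 57 (0b00111001)
Final: R2 = 57

57


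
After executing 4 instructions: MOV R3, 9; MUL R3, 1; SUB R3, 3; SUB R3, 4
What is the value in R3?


Register state trace:
  MOV R3, 9  → R3 = 9
  MUL R3, 1  → R3 = 9 * 1 = 9
  SUB R3, 3  → R3 = 9 - 3 = 6
  SUB R3, 4  → R3 = 6 - 4 = 2
Final: R3 = 2

2


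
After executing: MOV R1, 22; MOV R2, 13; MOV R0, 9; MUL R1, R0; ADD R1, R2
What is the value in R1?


Register state trace:
  MOV R1, 22  → R1 = 22
  MOV R2, 13  → R2 = 13
  MOV R0, 9  → R0 = 9
  MUL R1, R0  → R1 = 22 * 9 = 198
  ADD R1, R2  → R1 = 198 + 13 = 211
Final: R1 = 211

211


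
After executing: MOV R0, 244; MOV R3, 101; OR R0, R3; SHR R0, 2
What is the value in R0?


Register state trace:
  MOV R0, 244  → R0 = 244 (0b11110100)
  MOV R3, 101  → R3 = 101 (0b01100101)
  OR R0, R3  → R0 = 244 OR 101 = 245 (0b11110101)
  SHR R0, 2  → R0 = 245 >> 2 = 61
Final: R0 = 61

61


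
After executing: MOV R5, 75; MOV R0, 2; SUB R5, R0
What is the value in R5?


Register state trace:
  MOV R5, 75  → R5 = 75
  MOV R0, 2  → R0 = 2
  SUB R5, R0  → R5 = 75 - 2 = 73
Final: R5 = 73

73


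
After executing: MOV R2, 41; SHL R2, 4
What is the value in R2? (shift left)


Register state trace:
  MOV R2, 41  → R2 = 41
  SHL R2, 4  → R2 = 41 << 4 = 41 * 2^4 = 656
Final: R2 = 656

656


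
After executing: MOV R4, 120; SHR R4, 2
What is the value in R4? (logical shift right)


Register state trace:
  MOV R4, 120  → R4 = 120
  SHR R4, 2  → R4 = 120 >> 2 = 120 // 2^2 = 30
Final: R4 = 30

30


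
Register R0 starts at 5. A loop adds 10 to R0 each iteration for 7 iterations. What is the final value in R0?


Starting value: R0 = 5
  Iter 1: R0 = 5 + 10 = 15
  Iter 2: R0 = 15 + 10 = 25
  Iter 3: R0 = 25 + 10 = 35
  Iter 4: R0 = 35 + 10 = 45
  Iter 5: R0 = 45 + 10 = 55
  Iter 6: R0 = 55 + 10 = 65
  Iter 7: R0 = 65 + 10 = 75
Final: R0 = 75

75


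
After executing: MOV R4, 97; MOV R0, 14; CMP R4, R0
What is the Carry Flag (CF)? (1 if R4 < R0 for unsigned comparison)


Register state trace:
  MOV R4, 97  → R4 = 97
  MOV R0, 14  → R0 = 14
  CMP R4, R0  → unsigned 97 - 14: no borrow
  97 >= 14, so CF = 0
CF = 0

0


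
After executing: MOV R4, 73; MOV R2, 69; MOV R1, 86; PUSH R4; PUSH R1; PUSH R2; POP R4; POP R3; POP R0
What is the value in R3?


Stack trace (top is rightmost):
  MOV R4, 73  → R4 = 73
  MOV R2, 69  → R2 = 69
  MOV R1, 86  → R1 = 86
  PUSH R4  → stack: [73]
  PUSH R1  → stack: [73, 86]
  PUSH R2  → stack: [73, 86, 69]
  POP R4  → R4 = 69, stack: [73, 86]
  POP R3  → R3 = 86, stack: [73]
  POP R0  → R0 = 73, stack: []
Final: R3 = 86

86


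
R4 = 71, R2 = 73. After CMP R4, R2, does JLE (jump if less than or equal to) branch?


Trace:
  R4 = 71, R2 = 73
  CMP R4, R2  → compares 71 vs 73
  JLE checks: is 71 less than or equal to 73?
  71 < 73, so condition is true
Branch taken: Yes

Yes


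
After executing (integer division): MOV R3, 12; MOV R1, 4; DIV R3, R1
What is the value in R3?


Register state trace:
  MOV R3, 12  → R3 = 12
  MOV R1, 4  → R1 = 4
  DIV R3, R1  → R3 = 12 // 4 = 3
Final: R3 = 3

3


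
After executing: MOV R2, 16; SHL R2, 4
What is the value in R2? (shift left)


Register state trace:
  MOV R2, 16  → R2 = 16
  SHL R2, 4  → R2 = 16 << 4 = 16 * 2^4 = 256
Final: R2 = 256

256


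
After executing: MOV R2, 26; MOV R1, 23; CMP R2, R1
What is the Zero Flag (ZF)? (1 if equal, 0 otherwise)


Register state trace:
  MOV R2, 26  → R2 = 26
  MOV R1, 23  → R1 = 23
  CMP R2, R1  → computes 26 - 23 = 3
  Result is nonzero, so values are not equal
ZF = 0

0


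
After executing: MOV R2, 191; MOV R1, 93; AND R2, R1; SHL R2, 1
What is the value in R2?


Register state trace:
  MOV R2, 191  → R2 = 191 (0b10111111)
  MOV R1, 93  → R1 = 93 (0b01011101)
  AND R2, R1  → R2 = 191 AND 93 = 29 (0b00011101)
  SHL R2, 1  → R2 = 29 << 1 = 58
Final: R2 = 58

58


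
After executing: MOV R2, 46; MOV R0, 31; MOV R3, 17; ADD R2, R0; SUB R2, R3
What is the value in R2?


Register state trace:
  MOV R2, 46  → R2 = 46
  MOV R0, 31  → R0 = 31
  MOV R3, 17  → R3 = 17
  ADD R2, R0  → R2 = 46 + 31 = 77
  SUB R2, R3  → R2 = 77 - 17 = 60
Final: R2 = 60

60


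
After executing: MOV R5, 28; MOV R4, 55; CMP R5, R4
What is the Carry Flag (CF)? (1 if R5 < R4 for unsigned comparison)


Register state trace:
  MOV R5, 28  → R5 = 28
  MOV R4, 55  → R4 = 55
  CMP R5, R4  → unsigned 28 - 55: borrow occurs
  28 < 55, so CF = 1
CF = 1

1


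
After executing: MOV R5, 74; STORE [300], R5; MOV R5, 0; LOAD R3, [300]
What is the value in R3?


Register and memory trace:
  MOV R5, 74  → R5 = 74
  STORE [300], R5  → mem[300] = 74
  MOV R5, 0  → R5 = 0
  LOAD R3, [300]  → R3 = mem[300] = 74
Final: R3 = 74

74


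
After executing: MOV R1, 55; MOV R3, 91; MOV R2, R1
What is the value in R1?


Register state trace:
  MOV R1, 55  → R1 = 55
  MOV R3, 91  → R3 = 91
  MOV R2, R1  → R2 = 55
Final: R1 = 55

55


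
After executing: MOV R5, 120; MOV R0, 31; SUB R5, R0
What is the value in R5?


Register state trace:
  MOV R5, 120  → R5 = 120
  MOV R0, 31  → R0 = 31
  SUB R5, R0  → R5 = 120 - 31 = 89
Final: R5 = 89

89


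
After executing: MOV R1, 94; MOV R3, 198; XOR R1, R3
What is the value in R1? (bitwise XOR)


Register state trace:
  MOV R1, 94  → R1 = 94 (0b01011110)
  MOV R3, 198  → R3 = 198 (0b11000110)
  XOR R1, R3  → R1 = 94 XOR 198 = 152 (0b10011000)
Final: R1 = 152

152


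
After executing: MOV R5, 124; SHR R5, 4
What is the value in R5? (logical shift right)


Register state trace:
  MOV R5, 124  → R5 = 124
  SHR R5, 4  → R5 = 124 >> 4 = 124 // 2^4 = 7
Final: R5 = 7

7


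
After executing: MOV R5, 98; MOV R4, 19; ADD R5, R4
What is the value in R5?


Register state trace:
  MOV R5, 98  → R5 = 98
  MOV R4, 19  → R4 = 19
  ADD R5, R4  → R5 = 98 + 19 = 117
Final: R5 = 117

117


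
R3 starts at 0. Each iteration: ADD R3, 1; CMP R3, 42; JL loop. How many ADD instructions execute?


Loop trace (R3 starts at 0, target 42, step 1):
  ADD #1: R3 = 0 + 1 = 1  → 1 < 42, loop
  ADD #2: R3 = 1 + 1 = 2  → 2 < 42, loop
  ADD #3: R3 = 2 + 1 = 3  → 3 < 42, loop
  ADD #4: R3 = 3 + 1 = 4  → 4 < 42, loop
  ADD #5: R3 = 4 + 1 = 5  → 5 < 42, loop
  ADD #6: R3 = 5 + 1 = 6  → 6 < 42, loop
  ADD #7: R3 = 6 + 1 = 7  → 7 < 42, loop
  ADD #8: R3 = 7 + 1 = 8  → 8 < 42, loop
  ADD #9: R3 = 8 + 1 = 9  → 9 < 42, loop
  ADD #10: R3 = 9 + 1 = 10  → 10 < 42, loop
  ADD #11: R3 = 10 + 1 = 11  → 11 < 42, loop
  ADD #12: R3 = 11 + 1 = 12  → 12 < 42, loop
  ADD #13: R3 = 12 + 1 = 13  → 13 < 42, loop
  ADD #14: R3 = 13 + 1 = 14  → 14 < 42, loop
  ADD #15: R3 = 14 + 1 = 15  → 15 < 42, loop
  ADD #16: R3 = 15 + 1 = 16  → 16 < 42, loop
  ADD #17: R3 = 16 + 1 = 17  → 17 < 42, loop
  ADD #18: R3 = 17 + 1 = 18  → 18 < 42, loop
  ADD #19: R3 = 18 + 1 = 19  → 19 < 42, loop
  ADD #20: R3 = 19 + 1 = 20  → 20 < 42, loop
  ADD #21: R3 = 20 + 1 = 21  → 21 < 42, loop
  ADD #22: R3 = 21 + 1 = 22  → 22 < 42, loop
  ADD #23: R3 = 22 + 1 = 23  → 23 < 42, loop
  ADD #24: R3 = 23 + 1 = 24  → 24 < 42, loop
  ADD #25: R3 = 24 + 1 = 25  → 25 < 42, loop
  ADD #26: R3 = 25 + 1 = 26  → 26 < 42, loop
  ADD #27: R3 = 26 + 1 = 27  → 27 < 42, loop
  ADD #28: R3 = 27 + 1 = 28  → 28 < 42, loop
  ADD #29: R3 = 28 + 1 = 29  → 29 < 42, loop
  ADD #30: R3 = 29 + 1 = 30  → 30 < 42, loop
  ADD #31: R3 = 30 + 1 = 31  → 31 < 42, loop
  ADD #32: R3 = 31 + 1 = 32  → 32 < 42, loop
  ADD #33: R3 = 32 + 1 = 33  → 33 < 42, loop
  ADD #34: R3 = 33 + 1 = 34  → 34 < 42, loop
  ADD #35: R3 = 34 + 1 = 35  → 35 < 42, loop
  ADD #36: R3 = 35 + 1 = 36  → 36 < 42, loop
  ADD #37: R3 = 36 + 1 = 37  → 37 < 42, loop
  ADD #38: R3 = 37 + 1 = 38  → 38 < 42, loop
  ADD #39: R3 = 38 + 1 = 39  → 39 < 42, loop
  ADD #40: R3 = 39 + 1 = 40  → 40 < 42, loop
  ADD #41: R3 = 40 + 1 = 41  → 41 < 42, loop
  ADD #42: R3 = 41 + 1 = 42  → 42 >= 42, exit
Total ADD instructions: 42

42


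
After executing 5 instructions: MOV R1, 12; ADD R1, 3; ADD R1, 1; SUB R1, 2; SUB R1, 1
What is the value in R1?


Register state trace:
  MOV R1, 12  → R1 = 12
  ADD R1, 3  → R1 = 12 + 3 = 15
  ADD R1, 1  → R1 = 15 + 1 = 16
  SUB R1, 2  → R1 = 16 - 2 = 14
  SUB R1, 1  → R1 = 14 - 1 = 13
Final: R1 = 13

13


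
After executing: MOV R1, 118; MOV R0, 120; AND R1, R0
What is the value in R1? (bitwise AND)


Register state trace:
  MOV R1, 118  → R1 = 118 (0b01110110)
  MOV R0, 120  → R0 = 120 (0b01111000)
  AND R1, R0  → R1 = 118 AND 120 = 112 (0b01110000)
Final: R1 = 112

112


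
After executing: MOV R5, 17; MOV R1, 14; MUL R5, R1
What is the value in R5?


Register state trace:
  MOV R5, 17  → R5 = 17
  MOV R1, 14  → R1 = 14
  MUL R5, R1  → R5 = 17 * 14 = 238
Final: R5 = 238

238


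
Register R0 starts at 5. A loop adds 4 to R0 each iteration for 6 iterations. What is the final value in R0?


Starting value: R0 = 5
  Iter 1: R0 = 5 + 4 = 9
  Iter 2: R0 = 9 + 4 = 13
  Iter 3: R0 = 13 + 4 = 17
  Iter 4: R0 = 17 + 4 = 21
  Iter 5: R0 = 21 + 4 = 25
  Iter 6: R0 = 25 + 4 = 29
Final: R0 = 29

29


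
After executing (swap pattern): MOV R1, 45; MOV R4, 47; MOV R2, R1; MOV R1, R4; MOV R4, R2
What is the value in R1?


Register state trace (swap pattern):
  MOV R1, 45  → R1 = 45
  MOV R4, 47  → R4 = 47
  MOV R2, R1  → R2 = 45  (save R1)
  MOV R1, R4  → R1 = 47  (R1 gets R4's value)
  MOV R4, R2  → R4 = 45  (R4 gets saved value)
Final: R1 = 47

47


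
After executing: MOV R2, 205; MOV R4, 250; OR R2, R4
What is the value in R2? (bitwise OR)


Register state trace:
  MOV R2, 205  → R2 = 205 (0b11001101)
  MOV R4, 250  → R4 = 250 (0b11111010)
  OR R2, R4   → R2 = 205 OR 250 = 255 (0b11111111)
Final: R2 = 255

255
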